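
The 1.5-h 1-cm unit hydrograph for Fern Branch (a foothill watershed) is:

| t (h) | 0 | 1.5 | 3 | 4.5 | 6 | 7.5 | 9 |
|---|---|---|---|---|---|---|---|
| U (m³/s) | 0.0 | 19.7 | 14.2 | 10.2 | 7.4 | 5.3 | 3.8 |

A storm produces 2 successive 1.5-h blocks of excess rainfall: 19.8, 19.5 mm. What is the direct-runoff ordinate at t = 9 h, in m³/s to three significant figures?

By discrete convolution, Q_j = Σ (P_i / 10 mm) · U_{j−i}.
At t = 9 h (j=6): Q = (19.8/10)·3.8 + (19.5/10)·5.3 = 17.9 m³/s.

Q ≈ 17.9 m³/s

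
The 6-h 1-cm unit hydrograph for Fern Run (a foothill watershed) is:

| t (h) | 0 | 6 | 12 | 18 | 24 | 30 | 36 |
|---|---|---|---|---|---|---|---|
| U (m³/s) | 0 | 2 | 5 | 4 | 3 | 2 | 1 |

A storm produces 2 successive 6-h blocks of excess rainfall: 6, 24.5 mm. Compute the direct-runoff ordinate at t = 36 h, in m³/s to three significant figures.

Q ≈ 5.50 m³/s

By discrete convolution, Q_j = Σ (P_i / 10 mm) · U_{j−i}.
At t = 36 h (j=6): Q = (6/10)·1 + (24.5/10)·2 = 5.50 m³/s.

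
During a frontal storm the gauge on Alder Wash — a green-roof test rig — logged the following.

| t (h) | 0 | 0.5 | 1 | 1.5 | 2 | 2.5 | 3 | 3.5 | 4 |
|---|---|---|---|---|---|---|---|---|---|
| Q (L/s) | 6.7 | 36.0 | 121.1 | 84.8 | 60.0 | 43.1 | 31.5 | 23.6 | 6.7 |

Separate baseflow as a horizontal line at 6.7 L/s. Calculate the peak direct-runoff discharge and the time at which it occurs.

Q_p = 114.4 L/s at t = 1 h

Subtracting baseflow gives direct-runoff ordinates: 0.0, 29.3, 114.4, 78.1, 53.3, 36.4, 24.8, 16.9, 0.0 L/s.
The maximum is 114.4 L/s, occurring at the reading for t = 1 h.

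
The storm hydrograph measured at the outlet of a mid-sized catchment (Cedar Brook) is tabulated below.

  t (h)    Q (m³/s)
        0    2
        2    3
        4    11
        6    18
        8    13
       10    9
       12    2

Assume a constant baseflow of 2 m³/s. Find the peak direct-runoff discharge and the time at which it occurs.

Q_p = 16.0 m³/s at t = 6 h

Subtracting baseflow gives direct-runoff ordinates: 0.0, 1.0, 9.0, 16.0, 11.0, 7.0, 0.0 m³/s.
The maximum is 16.0 m³/s, occurring at the reading for t = 6 h.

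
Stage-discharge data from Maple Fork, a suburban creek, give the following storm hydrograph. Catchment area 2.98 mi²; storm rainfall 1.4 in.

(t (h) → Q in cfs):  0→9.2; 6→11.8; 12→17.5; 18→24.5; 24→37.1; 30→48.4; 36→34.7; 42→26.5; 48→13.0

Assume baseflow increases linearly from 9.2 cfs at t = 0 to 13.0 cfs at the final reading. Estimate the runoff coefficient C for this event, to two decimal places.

C ≈ 0.27

ΣQ_DR = 122.8 cfs; V = ΣQ_DR·Δt = 2.652 × 10^6 ft³.
Runoff depth d = V / A = 0.3831 in.
C = d / P = 0.3831 / 1.4 = 0.27.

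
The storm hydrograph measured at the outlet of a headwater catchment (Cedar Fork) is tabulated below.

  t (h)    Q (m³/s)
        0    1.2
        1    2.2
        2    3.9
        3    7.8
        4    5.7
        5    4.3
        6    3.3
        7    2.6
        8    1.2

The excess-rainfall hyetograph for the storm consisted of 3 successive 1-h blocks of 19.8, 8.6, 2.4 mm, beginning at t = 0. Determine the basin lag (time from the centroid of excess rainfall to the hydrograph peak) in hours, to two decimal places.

t_L ≈ 2.06 h

Centroid of excess rainfall: t_c = Σ P_i·t̄_i / ΣP_i = 0.9351 h (block centres at 0.5, 1.5, 2.5 h).
Hydrograph peak occurs at t = 3 h, so basin lag t_L = 3 − 0.9351 = 2.06 h.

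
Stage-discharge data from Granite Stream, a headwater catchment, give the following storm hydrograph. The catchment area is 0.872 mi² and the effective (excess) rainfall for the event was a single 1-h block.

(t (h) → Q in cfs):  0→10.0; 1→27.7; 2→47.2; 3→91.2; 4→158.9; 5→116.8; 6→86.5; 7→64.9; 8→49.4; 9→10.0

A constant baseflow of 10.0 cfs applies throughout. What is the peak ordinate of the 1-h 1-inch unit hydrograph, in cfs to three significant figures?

U_p ≈ 149 cfs

Direct runoff: 0.0, 17.7, 37.2, 81.2, 148.9, 106.8, 76.5, 54.9, 39.4, 0.0 cfs; ΣQ_DR = 562.6 cfs, peak = 148.9 cfs.
Runoff depth d = ΣQ_DR·Δt / A = 562.6 × 3600 / (0.872 mi²) = 0.9998 in.
The 1-inch UH is the DRH scaled by (1 in)/d, so U_p = 148.9 × 1/0.9998 = 149 cfs.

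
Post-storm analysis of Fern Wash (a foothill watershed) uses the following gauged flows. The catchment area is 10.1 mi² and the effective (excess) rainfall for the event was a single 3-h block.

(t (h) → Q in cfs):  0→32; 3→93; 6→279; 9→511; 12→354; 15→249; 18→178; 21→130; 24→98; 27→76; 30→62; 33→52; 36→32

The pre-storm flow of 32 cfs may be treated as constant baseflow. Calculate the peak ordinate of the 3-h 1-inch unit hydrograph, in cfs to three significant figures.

Direct runoff: 0.0, 61.0, 247.0, 479.0, 322.0, 217.0, 146.0, 98.0, 66.0, 44.0, 30.0, 20.0, 0.0 cfs; ΣQ_DR = 1730 cfs, peak = 479.0 cfs.
Runoff depth d = ΣQ_DR·Δt / A = 1730 × 10800 / (10.1 mi²) = 0.7963 in.
The 1-inch UH is the DRH scaled by (1 in)/d, so U_p = 479.0 × 1/0.7963 = 602 cfs.

U_p ≈ 602 cfs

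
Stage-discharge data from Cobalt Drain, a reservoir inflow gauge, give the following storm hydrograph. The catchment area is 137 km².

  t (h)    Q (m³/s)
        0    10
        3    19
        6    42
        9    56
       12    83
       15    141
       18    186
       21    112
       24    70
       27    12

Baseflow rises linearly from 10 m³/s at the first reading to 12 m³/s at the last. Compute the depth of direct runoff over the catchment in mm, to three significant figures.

d ≈ 49.0 mm

Direct runoff: 0.00, 8.78, 31.56, 45.33, 72.11, 129.89, 174.67, 100.44, 58.22, 0.00 m³/s; ΣQ_DR = 621.0 m³/s.
V = ΣQ_DR · Δt = 621.0 × 10800 s = 6.707 × 10^6 m³.
Over A = 137 km², depth = V / A = 49.0 mm.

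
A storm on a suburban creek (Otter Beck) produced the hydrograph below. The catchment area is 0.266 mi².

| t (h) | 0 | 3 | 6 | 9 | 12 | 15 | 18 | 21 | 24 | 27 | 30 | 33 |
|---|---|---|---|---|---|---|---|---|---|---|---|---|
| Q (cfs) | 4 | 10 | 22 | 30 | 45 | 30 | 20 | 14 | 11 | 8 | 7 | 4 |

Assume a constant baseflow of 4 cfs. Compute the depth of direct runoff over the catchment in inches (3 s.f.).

d ≈ 2.74 in

Direct runoff: 0.0, 6.0, 18.0, 26.0, 41.0, 26.0, 16.0, 10.0, 7.0, 4.0, 3.0, 0.0 cfs; ΣQ_DR = 157.0 cfs.
V = ΣQ_DR · Δt = 157.0 × 10800 s = 1.696 × 10^6 ft³.
Over A = 0.266 mi², depth = V / A = 2.74 in.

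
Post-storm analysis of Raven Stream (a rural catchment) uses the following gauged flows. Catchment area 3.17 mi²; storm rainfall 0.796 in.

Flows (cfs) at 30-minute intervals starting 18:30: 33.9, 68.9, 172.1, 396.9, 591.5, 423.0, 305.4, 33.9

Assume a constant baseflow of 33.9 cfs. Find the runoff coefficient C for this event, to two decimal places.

ΣQ_DR = 1754 cfs; V = ΣQ_DR·Δt = 3.158 × 10^6 ft³.
Runoff depth d = V / A = 0.4288 in.
C = d / P = 0.4288 / 0.796 = 0.54.

C ≈ 0.54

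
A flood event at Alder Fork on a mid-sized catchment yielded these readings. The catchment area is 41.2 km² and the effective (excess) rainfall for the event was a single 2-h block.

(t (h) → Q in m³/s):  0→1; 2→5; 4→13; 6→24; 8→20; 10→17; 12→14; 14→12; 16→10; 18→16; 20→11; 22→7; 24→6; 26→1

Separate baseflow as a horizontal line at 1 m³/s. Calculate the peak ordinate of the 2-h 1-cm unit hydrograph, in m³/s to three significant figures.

U_p ≈ 9.20 m³/s

Direct runoff: 0.0, 4.0, 12.0, 23.0, 19.0, 16.0, 13.0, 11.0, 9.0, 15.0, 10.0, 6.0, 5.0, 0.0 m³/s; ΣQ_DR = 143.0 m³/s, peak = 23.0 m³/s.
Runoff depth d = ΣQ_DR·Δt / A = 143.0 × 7200 / (41.2 km²) = 24.99 mm.
The 1-cm UH is the DRH scaled by (10 mm)/d, so U_p = 23.0 × 10/24.99 = 9.20 m³/s.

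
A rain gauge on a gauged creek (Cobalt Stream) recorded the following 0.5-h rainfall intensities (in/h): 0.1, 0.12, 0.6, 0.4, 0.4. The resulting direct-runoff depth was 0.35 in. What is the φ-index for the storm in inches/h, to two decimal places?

φ ≈ 0.23 in/h

Only the 3 blocks with intensity above φ contribute runoff: 0.6, 0.4, 0.4 in/h.
Σ(I−φ)·Δt = d  ⇒  (0.6+0.4+0.4 − 3φ)·0.5 = 0.35
φ = (1.400 − 0.35/0.5) / 3 = 0.23 in/h.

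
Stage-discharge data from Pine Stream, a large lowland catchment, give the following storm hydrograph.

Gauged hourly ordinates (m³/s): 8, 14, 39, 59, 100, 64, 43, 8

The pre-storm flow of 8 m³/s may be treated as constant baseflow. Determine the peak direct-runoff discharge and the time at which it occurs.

Subtracting baseflow gives direct-runoff ordinates: 0.0, 6.0, 31.0, 51.0, 92.0, 56.0, 35.0, 0.0 m³/s.
The maximum is 92.0 m³/s, occurring at the reading for t = 4 h.

Q_p = 92.0 m³/s at t = 4 h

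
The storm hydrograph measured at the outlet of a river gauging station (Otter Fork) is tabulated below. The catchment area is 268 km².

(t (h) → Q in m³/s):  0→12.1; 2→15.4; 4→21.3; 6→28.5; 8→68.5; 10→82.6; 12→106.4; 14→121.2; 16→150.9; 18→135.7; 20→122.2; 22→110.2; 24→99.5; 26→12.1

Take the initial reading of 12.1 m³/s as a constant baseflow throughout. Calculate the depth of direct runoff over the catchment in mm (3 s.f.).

Direct runoff: 0.0, 3.3, 9.2, 16.4, 56.4, 70.5, 94.3, 109.1, 138.8, 123.6, 110.1, 98.1, 87.4, 0.0 m³/s; ΣQ_DR = 917.2 m³/s.
V = ΣQ_DR · Δt = 917.2 × 7200 s = 6.604 × 10^6 m³.
Over A = 268 km², depth = V / A = 24.6 mm.

d ≈ 24.6 mm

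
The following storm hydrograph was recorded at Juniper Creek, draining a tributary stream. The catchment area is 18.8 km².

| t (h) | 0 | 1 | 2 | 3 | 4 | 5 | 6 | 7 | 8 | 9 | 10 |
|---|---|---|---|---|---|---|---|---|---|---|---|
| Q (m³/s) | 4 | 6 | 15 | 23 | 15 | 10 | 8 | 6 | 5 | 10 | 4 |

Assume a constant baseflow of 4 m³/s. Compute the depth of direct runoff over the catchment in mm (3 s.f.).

Direct runoff: 0.0, 2.0, 11.0, 19.0, 11.0, 6.0, 4.0, 2.0, 1.0, 6.0, 0.0 m³/s; ΣQ_DR = 62.00 m³/s.
V = ΣQ_DR · Δt = 62.00 × 3600 s = 2.232 × 10^5 m³.
Over A = 18.8 km², depth = V / A = 11.9 mm.

d ≈ 11.9 mm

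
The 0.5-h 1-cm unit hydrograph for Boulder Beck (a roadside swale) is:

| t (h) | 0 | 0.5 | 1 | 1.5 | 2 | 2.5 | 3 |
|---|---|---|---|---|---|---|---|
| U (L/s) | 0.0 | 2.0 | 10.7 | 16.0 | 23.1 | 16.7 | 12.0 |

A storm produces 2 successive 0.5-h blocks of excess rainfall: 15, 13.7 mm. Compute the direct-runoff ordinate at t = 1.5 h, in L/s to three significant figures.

Q ≈ 38.7 L/s

By discrete convolution, Q_j = Σ (P_i / 10 mm) · U_{j−i}.
At t = 1.5 h (j=3): Q = (15/10)·16.0 + (13.7/10)·10.7 = 38.7 L/s.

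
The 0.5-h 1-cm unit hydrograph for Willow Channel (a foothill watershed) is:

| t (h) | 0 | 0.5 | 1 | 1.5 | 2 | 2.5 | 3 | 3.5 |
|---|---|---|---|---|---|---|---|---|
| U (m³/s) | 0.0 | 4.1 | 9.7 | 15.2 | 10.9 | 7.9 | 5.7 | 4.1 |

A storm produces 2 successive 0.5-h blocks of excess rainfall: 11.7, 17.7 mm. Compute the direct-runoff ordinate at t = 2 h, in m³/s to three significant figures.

Q ≈ 39.7 m³/s

By discrete convolution, Q_j = Σ (P_i / 10 mm) · U_{j−i}.
At t = 2 h (j=4): Q = (11.7/10)·10.9 + (17.7/10)·15.2 = 39.7 m³/s.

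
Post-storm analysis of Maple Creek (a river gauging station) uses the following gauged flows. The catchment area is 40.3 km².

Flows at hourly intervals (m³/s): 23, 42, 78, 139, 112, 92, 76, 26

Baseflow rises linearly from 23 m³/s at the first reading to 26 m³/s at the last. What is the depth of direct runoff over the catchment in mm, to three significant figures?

d ≈ 35.0 mm

Direct runoff: 0.00, 18.57, 54.14, 114.71, 87.29, 66.86, 50.43, 0.00 m³/s; ΣQ_DR = 392.0 m³/s.
V = ΣQ_DR · Δt = 392.0 × 3600 s = 1.411 × 10^6 m³.
Over A = 40.3 km², depth = V / A = 35.0 mm.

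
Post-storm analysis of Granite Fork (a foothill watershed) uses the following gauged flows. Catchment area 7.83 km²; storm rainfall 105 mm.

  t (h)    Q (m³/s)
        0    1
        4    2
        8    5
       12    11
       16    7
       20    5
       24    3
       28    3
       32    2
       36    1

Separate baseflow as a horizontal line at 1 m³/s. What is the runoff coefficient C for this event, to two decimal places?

C ≈ 0.53

ΣQ_DR = 30.00 m³/s; V = ΣQ_DR·Δt = 4.320 × 10^5 m³.
Runoff depth d = V / A = 55.17 mm.
C = d / P = 55.17 / 105 = 0.53.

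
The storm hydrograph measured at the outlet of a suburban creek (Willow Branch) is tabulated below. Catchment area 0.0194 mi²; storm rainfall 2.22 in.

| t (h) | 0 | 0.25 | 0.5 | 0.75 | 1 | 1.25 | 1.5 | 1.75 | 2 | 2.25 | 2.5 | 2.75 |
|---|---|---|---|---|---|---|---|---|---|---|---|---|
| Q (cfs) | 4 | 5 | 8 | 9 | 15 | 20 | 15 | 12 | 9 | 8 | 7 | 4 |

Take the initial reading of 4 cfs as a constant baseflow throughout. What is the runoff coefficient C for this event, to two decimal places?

ΣQ_DR = 68.00 cfs; V = ΣQ_DR·Δt = 61200 ft³.
Runoff depth d = V / A = 1.358 in.
C = d / P = 1.358 / 2.22 = 0.61.

C ≈ 0.61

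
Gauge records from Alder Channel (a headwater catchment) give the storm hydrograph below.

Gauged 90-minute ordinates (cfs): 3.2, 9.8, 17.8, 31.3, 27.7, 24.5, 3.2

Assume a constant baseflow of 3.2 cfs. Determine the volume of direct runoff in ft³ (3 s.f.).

Direct-runoff ordinates (Q − Q_b): 0.0, 6.6, 14.6, 28.1, 24.5, 21.3, 0.0 cfs.
ΣQ_DR = 95.10 cfs.
With Δt = 1.5 h = 5400 s, V = ΣQ_DR · Δt = 95.10 × 5400 = 5.14 × 10^5 ft³.

V ≈ 5.14 × 10^5 ft³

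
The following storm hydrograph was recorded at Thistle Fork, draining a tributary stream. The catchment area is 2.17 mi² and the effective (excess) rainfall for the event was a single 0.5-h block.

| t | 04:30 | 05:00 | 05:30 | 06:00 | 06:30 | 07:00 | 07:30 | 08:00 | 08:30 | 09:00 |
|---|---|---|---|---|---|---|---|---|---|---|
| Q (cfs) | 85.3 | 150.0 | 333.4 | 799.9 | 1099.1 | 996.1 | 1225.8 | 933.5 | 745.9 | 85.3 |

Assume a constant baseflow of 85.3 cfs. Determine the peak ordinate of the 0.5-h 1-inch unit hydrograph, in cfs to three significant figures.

Direct runoff: 0.0, 64.7, 248.1, 714.6, 1013.8, 910.8, 1140.5, 848.2, 660.6, 0.0 cfs; ΣQ_DR = 5601 cfs, peak = 1140.5 cfs.
Runoff depth d = ΣQ_DR·Δt / A = 5601 × 1800 / (2.17 mi²) = 2.000 in.
The 1-inch UH is the DRH scaled by (1 in)/d, so U_p = 1140.5 × 1/2.000 = 570 cfs.

U_p ≈ 570 cfs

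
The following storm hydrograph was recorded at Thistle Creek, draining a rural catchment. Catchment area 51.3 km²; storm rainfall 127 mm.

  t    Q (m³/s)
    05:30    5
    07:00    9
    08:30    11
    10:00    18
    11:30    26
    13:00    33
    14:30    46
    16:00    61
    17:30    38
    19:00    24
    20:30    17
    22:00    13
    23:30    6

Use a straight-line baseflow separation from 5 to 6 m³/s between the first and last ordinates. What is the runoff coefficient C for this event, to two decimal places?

ΣQ_DR = 235.5 m³/s; V = ΣQ_DR·Δt = 1.272 × 10^6 m³.
Runoff depth d = V / A = 24.79 mm.
C = d / P = 24.79 / 127 = 0.20.

C ≈ 0.20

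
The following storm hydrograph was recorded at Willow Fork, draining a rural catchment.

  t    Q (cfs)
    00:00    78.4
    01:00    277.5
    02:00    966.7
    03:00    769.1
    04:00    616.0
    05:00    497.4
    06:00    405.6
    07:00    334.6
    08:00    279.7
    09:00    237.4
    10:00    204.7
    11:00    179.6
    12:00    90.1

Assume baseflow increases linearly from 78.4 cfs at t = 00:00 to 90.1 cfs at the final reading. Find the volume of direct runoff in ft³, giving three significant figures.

V ≈ 1.38 × 10^7 ft³

Direct-runoff ordinates (Q − Q_b): 0.00, 198.12, 886.35, 687.77, 533.70, 414.12, 321.35, 249.38, 193.50, 150.22, 116.55, 90.47, 0.00 cfs.
ΣQ_DR = 3842 cfs.
With Δt = 1 h = 3600 s, V = ΣQ_DR · Δt = 3842 × 3600 = 1.38 × 10^7 ft³.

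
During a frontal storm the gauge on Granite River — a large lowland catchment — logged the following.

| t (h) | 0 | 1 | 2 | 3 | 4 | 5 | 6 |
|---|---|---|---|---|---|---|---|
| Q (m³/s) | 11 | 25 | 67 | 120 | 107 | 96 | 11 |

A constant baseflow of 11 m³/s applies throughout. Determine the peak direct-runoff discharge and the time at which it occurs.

Subtracting baseflow gives direct-runoff ordinates: 0.0, 14.0, 56.0, 109.0, 96.0, 85.0, 0.0 m³/s.
The maximum is 109.0 m³/s, occurring at the reading for t = 3 h.

Q_p = 109.0 m³/s at t = 3 h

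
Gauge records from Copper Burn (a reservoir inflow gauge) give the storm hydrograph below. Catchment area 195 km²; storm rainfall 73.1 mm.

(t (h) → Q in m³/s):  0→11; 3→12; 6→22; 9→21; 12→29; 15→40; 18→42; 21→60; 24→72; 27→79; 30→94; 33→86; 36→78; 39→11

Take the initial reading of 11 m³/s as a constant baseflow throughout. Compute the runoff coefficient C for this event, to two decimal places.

C ≈ 0.38

ΣQ_DR = 503.0 m³/s; V = ΣQ_DR·Δt = 5.432 × 10^6 m³.
Runoff depth d = V / A = 27.86 mm.
C = d / P = 27.86 / 73.1 = 0.38.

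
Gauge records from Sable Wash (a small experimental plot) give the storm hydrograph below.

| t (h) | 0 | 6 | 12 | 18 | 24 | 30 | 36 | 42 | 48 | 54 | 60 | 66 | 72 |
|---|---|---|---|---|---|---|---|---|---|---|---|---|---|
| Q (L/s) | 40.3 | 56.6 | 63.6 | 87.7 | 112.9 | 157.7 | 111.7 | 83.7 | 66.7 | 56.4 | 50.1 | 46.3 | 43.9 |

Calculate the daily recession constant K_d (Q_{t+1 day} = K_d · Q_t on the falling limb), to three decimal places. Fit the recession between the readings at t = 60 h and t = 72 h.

K_d ≈ 0.768

Between t = 60 h and t = 72 h the flow falls from 50.1 to 43.9 L/s over 2×6 h = 12 h.
Per-interval ratio K = (43.9/50.1)^(1/2) = 0.9361; K_d = K^(24/6) = 0.768.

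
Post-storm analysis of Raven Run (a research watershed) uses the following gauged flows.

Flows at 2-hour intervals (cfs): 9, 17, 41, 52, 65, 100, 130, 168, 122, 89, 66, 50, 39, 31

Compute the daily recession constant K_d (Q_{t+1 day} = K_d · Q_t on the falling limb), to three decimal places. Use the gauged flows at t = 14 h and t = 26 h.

K_d ≈ 0.034

Between t = 14 h and t = 26 h the flow falls from 168 to 31 cfs over 6×2 h = 12 h.
Per-interval ratio K = (31/168)^(1/6) = 0.7545; K_d = K^(24/2) = 0.034.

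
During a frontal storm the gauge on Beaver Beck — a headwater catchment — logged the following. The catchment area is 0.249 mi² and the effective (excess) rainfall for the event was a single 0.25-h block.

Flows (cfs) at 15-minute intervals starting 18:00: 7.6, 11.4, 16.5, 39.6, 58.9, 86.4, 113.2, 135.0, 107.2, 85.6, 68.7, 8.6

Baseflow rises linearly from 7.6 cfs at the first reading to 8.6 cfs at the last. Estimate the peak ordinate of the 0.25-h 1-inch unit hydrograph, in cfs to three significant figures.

U_p ≈ 127 cfs

Direct runoff: 0.00, 3.71, 8.72, 31.73, 50.94, 78.35, 105.05, 126.76, 98.87, 77.18, 60.19, 0.00 cfs; ΣQ_DR = 641.5 cfs, peak = 126.76 cfs.
Runoff depth d = ΣQ_DR·Δt / A = 641.5 × 900 / (0.249 mi²) = 0.9981 in.
The 1-inch UH is the DRH scaled by (1 in)/d, so U_p = 126.76 × 1/0.9981 = 127 cfs.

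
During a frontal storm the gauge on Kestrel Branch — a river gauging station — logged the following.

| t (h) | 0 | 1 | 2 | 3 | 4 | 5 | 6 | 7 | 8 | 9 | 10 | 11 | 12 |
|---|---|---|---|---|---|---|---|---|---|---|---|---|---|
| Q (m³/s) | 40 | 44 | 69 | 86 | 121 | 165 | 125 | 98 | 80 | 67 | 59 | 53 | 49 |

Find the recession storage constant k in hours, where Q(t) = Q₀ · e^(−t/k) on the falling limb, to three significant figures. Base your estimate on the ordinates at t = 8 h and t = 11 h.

On the falling limb, Q drops from 80 to 53 m³/s between t = 8 h and t = 11 h (Δt = 3 h).
k = −Δt / ln(Q₂/Q₁) = −3 / ln(53/80) = 7.29 h.

k ≈ 7.29 h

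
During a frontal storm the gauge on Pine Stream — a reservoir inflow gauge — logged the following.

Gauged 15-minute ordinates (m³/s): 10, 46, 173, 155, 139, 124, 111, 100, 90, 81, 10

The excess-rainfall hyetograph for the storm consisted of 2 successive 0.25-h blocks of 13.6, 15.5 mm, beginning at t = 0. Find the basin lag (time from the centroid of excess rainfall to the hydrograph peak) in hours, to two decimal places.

t_L ≈ 0.24 h

Centroid of excess rainfall: t_c = Σ P_i·t̄_i / ΣP_i = 0.2582 h (block centres at 0.125, 0.375 h).
Hydrograph peak occurs at t = 0.5 h, so basin lag t_L = 0.5 − 0.2582 = 0.24 h.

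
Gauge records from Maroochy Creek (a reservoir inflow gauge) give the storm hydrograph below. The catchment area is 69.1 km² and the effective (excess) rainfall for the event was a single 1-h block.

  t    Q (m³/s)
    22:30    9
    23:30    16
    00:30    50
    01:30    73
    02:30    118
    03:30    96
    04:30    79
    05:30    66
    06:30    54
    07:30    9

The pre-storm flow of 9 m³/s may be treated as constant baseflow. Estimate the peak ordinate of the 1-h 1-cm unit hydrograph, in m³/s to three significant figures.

U_p ≈ 43.6 m³/s

Direct runoff: 0.0, 7.0, 41.0, 64.0, 109.0, 87.0, 70.0, 57.0, 45.0, 0.0 m³/s; ΣQ_DR = 480.0 m³/s, peak = 109.0 m³/s.
Runoff depth d = ΣQ_DR·Δt / A = 480.0 × 3600 / (69.1 km²) = 25.01 mm.
The 1-cm UH is the DRH scaled by (10 mm)/d, so U_p = 109.0 × 10/25.01 = 43.6 m³/s.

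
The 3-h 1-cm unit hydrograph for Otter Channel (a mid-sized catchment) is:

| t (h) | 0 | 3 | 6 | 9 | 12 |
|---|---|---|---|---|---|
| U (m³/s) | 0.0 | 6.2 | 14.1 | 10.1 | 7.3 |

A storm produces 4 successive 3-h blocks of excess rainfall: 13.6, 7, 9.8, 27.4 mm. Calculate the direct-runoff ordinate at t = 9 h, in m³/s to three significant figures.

Q ≈ 29.7 m³/s

By discrete convolution, Q_j = Σ (P_i / 10 mm) · U_{j−i}.
At t = 9 h (j=3): Q = (13.6/10)·10.1 + (7/10)·14.1 + (9.8/10)·6.2 + (27.4/10)·0.0 = 29.7 m³/s.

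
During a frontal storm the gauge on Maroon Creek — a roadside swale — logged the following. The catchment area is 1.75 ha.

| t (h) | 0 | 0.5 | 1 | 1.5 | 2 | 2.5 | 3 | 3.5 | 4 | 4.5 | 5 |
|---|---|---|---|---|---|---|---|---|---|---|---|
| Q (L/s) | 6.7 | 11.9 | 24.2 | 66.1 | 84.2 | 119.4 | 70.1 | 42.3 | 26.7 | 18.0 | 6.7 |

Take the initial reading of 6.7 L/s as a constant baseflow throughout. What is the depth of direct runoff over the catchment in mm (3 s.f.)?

Direct runoff: 0.0, 5.2, 17.5, 59.4, 77.5, 112.7, 63.4, 35.6, 20.0, 11.3, 0.0 L/s; ΣQ_DR = 402.6 L/s.
V = ΣQ_DR · Δt = 402.6 × 1800 s = 7.247 × 10^5 L.
Over A = 1.75 ha, depth = V / A = 41.4 mm.

d ≈ 41.4 mm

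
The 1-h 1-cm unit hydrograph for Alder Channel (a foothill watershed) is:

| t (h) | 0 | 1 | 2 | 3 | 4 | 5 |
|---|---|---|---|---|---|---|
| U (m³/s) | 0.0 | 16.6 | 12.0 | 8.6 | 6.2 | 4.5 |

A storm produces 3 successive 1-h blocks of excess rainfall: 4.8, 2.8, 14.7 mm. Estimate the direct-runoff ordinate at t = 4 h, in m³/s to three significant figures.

Q ≈ 23.0 m³/s

By discrete convolution, Q_j = Σ (P_i / 10 mm) · U_{j−i}.
At t = 4 h (j=4): Q = (4.8/10)·6.2 + (2.8/10)·8.6 + (14.7/10)·12.0 = 23.0 m³/s.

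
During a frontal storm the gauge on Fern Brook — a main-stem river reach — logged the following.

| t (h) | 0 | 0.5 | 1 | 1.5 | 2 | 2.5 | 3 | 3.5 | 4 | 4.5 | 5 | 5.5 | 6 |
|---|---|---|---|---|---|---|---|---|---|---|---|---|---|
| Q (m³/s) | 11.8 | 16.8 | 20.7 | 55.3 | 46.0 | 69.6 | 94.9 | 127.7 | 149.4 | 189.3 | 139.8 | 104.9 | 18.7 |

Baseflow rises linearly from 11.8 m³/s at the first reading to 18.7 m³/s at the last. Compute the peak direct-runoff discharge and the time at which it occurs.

Q_p = 172.32 m³/s at t = 4.5 h

Subtracting baseflow gives direct-runoff ordinates: 0.00, 4.42, 7.75, 41.77, 31.90, 54.92, 79.65, 111.88, 133.00, 172.32, 122.25, 86.78, 0.00 m³/s.
The maximum is 172.32 m³/s, occurring at the reading for t = 4.5 h.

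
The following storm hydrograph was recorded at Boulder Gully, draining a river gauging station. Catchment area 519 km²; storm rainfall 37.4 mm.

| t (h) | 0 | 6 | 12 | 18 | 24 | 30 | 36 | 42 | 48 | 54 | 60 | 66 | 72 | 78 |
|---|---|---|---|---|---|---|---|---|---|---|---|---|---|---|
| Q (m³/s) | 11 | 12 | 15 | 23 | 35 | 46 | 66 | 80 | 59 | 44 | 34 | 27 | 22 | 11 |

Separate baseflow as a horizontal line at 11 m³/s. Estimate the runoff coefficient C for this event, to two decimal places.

ΣQ_DR = 331.0 m³/s; V = ΣQ_DR·Δt = 7.150 × 10^6 m³.
Runoff depth d = V / A = 13.78 mm.
C = d / P = 13.78 / 37.4 = 0.37.

C ≈ 0.37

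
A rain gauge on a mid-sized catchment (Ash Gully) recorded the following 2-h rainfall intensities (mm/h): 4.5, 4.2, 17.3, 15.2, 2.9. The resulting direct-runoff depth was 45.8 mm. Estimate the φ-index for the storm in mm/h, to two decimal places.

Only the 2 blocks with intensity above φ contribute runoff: 17.3, 15.2 mm/h.
Σ(I−φ)·Δt = d  ⇒  (17.3+15.2 − 2φ)·2 = 45.8
φ = (32.50 − 45.8/2) / 2 = 4.80 mm/h.

φ ≈ 4.80 mm/h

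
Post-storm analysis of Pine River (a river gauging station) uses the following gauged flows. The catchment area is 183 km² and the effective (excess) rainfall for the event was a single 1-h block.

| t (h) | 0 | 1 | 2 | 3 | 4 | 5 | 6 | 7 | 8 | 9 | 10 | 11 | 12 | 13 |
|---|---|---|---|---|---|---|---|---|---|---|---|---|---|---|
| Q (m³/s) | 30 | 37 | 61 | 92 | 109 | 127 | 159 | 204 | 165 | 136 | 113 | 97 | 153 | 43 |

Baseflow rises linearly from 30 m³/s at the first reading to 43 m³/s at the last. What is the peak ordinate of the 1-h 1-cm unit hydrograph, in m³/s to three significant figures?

Direct runoff: 0.00, 6.00, 29.00, 59.00, 75.00, 92.00, 123.00, 167.00, 127.00, 97.00, 73.00, 56.00, 111.00, 0.00 m³/s; ΣQ_DR = 1015 m³/s, peak = 167.00 m³/s.
Runoff depth d = ΣQ_DR·Δt / A = 1015 × 3600 / (183 km²) = 19.97 mm.
The 1-cm UH is the DRH scaled by (10 mm)/d, so U_p = 167.00 × 10/19.97 = 83.6 m³/s.

U_p ≈ 83.6 m³/s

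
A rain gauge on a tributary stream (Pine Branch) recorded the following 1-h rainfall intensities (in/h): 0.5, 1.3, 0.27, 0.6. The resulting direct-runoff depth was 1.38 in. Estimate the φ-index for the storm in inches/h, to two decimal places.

Only the 3 blocks with intensity above φ contribute runoff: 0.5, 1.3, 0.6 in/h.
Σ(I−φ)·Δt = d  ⇒  (0.5+1.3+0.6 − 3φ)·1 = 1.38
φ = (2.400 − 1.38/1) / 3 = 0.34 in/h.

φ ≈ 0.34 in/h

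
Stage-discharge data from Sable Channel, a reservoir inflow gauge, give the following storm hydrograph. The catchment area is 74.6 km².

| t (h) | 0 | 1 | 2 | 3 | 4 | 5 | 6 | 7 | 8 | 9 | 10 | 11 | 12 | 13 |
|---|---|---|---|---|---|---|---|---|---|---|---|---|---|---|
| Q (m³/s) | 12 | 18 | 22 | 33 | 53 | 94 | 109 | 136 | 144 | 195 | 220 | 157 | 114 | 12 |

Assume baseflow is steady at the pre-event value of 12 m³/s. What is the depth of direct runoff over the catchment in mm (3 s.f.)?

Direct runoff: 0.0, 6.0, 10.0, 21.0, 41.0, 82.0, 97.0, 124.0, 132.0, 183.0, 208.0, 145.0, 102.0, 0.0 m³/s; ΣQ_DR = 1151 m³/s.
V = ΣQ_DR · Δt = 1151 × 3600 s = 4.144 × 10^6 m³.
Over A = 74.6 km², depth = V / A = 55.5 mm.

d ≈ 55.5 mm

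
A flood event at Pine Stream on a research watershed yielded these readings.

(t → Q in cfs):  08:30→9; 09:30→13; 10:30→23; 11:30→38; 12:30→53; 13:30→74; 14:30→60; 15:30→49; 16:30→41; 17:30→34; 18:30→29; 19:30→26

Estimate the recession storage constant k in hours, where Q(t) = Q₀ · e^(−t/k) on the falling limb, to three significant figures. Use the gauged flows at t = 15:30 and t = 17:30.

On the falling limb, Q drops from 49 to 34 cfs between t = 15:30 and t = 17:30 (Δt = 2 h).
k = −Δt / ln(Q₂/Q₁) = −2 / ln(34/49) = 5.47 h.

k ≈ 5.47 h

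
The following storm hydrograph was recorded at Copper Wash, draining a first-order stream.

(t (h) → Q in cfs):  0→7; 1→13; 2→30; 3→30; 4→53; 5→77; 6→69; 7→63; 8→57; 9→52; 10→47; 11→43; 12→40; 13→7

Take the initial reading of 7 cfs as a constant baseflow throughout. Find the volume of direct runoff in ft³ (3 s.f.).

Direct-runoff ordinates (Q − Q_b): 0.0, 6.0, 23.0, 23.0, 46.0, 70.0, 62.0, 56.0, 50.0, 45.0, 40.0, 36.0, 33.0, 0.0 cfs.
ΣQ_DR = 490.0 cfs.
With Δt = 1 h = 3600 s, V = ΣQ_DR · Δt = 490.0 × 3600 = 1.76 × 10^6 ft³.

V ≈ 1.76 × 10^6 ft³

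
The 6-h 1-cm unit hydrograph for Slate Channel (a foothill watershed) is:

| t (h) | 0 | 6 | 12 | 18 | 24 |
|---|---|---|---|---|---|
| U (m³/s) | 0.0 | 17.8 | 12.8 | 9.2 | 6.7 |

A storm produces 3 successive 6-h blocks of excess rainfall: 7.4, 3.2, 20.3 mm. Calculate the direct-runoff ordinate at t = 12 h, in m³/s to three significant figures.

Q ≈ 15.2 m³/s

By discrete convolution, Q_j = Σ (P_i / 10 mm) · U_{j−i}.
At t = 12 h (j=2): Q = (7.4/10)·12.8 + (3.2/10)·17.8 + (20.3/10)·0.0 = 15.2 m³/s.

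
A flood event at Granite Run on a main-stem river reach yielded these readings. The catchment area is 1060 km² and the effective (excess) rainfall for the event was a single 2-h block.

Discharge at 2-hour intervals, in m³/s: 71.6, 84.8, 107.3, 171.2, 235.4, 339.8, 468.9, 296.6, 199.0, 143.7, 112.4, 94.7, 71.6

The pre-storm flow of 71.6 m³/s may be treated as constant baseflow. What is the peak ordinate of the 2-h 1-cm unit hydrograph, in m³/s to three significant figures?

Direct runoff: 0.0, 13.2, 35.7, 99.6, 163.8, 268.2, 397.3, 225.0, 127.4, 72.1, 40.8, 23.1, 0.0 m³/s; ΣQ_DR = 1466 m³/s, peak = 397.3 m³/s.
Runoff depth d = ΣQ_DR·Δt / A = 1466 × 7200 / (1060 km²) = 9.959 mm.
The 1-cm UH is the DRH scaled by (10 mm)/d, so U_p = 397.3 × 10/9.959 = 399 m³/s.

U_p ≈ 399 m³/s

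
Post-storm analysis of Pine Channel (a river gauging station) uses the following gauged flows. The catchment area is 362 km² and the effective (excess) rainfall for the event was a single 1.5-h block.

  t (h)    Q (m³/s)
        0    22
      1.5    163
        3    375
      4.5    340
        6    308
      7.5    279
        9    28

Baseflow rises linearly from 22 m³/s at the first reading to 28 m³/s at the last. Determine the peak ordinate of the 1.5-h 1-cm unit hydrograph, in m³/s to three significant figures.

Direct runoff: 0.00, 140.00, 351.00, 315.00, 282.00, 252.00, 0.00 m³/s; ΣQ_DR = 1340 m³/s, peak = 351.00 m³/s.
Runoff depth d = ΣQ_DR·Δt / A = 1340 × 5400 / (362 km²) = 19.99 mm.
The 1-cm UH is the DRH scaled by (10 mm)/d, so U_p = 351.00 × 10/19.99 = 176 m³/s.

U_p ≈ 176 m³/s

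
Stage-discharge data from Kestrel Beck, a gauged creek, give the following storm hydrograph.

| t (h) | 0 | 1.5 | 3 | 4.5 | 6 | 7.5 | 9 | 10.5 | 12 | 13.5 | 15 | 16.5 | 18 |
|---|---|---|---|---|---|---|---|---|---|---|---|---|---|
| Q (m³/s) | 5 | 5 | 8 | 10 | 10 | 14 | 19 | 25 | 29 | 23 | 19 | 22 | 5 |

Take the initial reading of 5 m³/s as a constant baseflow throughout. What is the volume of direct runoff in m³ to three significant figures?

Direct-runoff ordinates (Q − Q_b): 0.0, 0.0, 3.0, 5.0, 5.0, 9.0, 14.0, 20.0, 24.0, 18.0, 14.0, 17.0, 0.0 m³/s.
ΣQ_DR = 129.0 m³/s.
With Δt = 1.5 h = 5400 s, V = ΣQ_DR · Δt = 129.0 × 5400 = 6.97 × 10^5 m³.

V ≈ 6.97 × 10^5 m³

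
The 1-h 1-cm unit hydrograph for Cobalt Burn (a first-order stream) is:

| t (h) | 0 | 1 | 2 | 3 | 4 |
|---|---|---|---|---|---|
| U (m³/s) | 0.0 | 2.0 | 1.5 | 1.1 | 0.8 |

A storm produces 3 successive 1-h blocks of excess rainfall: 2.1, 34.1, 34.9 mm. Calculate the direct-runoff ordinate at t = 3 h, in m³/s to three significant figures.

By discrete convolution, Q_j = Σ (P_i / 10 mm) · U_{j−i}.
At t = 3 h (j=3): Q = (2.1/10)·1.1 + (34.1/10)·1.5 + (34.9/10)·2.0 = 12.3 m³/s.

Q ≈ 12.3 m³/s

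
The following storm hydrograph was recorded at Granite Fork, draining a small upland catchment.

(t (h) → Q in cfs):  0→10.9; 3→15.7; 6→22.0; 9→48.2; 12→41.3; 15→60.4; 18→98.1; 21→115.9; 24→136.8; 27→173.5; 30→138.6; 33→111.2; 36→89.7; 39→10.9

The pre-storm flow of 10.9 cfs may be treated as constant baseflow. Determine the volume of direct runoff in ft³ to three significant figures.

V ≈ 9.94 × 10^6 ft³

Direct-runoff ordinates (Q − Q_b): 0.0, 4.8, 11.1, 37.3, 30.4, 49.5, 87.2, 105.0, 125.9, 162.6, 127.7, 100.3, 78.8, 0.0 cfs.
ΣQ_DR = 920.6 cfs.
With Δt = 3 h = 10800 s, V = ΣQ_DR · Δt = 920.6 × 10800 = 9.94 × 10^6 ft³.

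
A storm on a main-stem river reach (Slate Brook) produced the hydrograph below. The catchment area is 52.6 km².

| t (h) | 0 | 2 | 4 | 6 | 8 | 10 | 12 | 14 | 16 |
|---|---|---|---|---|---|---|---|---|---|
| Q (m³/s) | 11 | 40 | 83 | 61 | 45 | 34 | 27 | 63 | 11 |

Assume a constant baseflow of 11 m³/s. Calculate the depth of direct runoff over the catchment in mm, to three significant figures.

d ≈ 37.8 mm

Direct runoff: 0.0, 29.0, 72.0, 50.0, 34.0, 23.0, 16.0, 52.0, 0.0 m³/s; ΣQ_DR = 276.0 m³/s.
V = ΣQ_DR · Δt = 276.0 × 7200 s = 1.987 × 10^6 m³.
Over A = 52.6 km², depth = V / A = 37.8 mm.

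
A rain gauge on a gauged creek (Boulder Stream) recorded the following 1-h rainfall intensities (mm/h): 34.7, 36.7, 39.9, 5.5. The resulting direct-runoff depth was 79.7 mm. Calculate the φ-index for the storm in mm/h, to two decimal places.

Only the 3 blocks with intensity above φ contribute runoff: 34.7, 36.7, 39.9 mm/h.
Σ(I−φ)·Δt = d  ⇒  (34.7+36.7+39.9 − 3φ)·1 = 79.7
φ = (111.3 − 79.7/1) / 3 = 10.53 mm/h.

φ ≈ 10.53 mm/h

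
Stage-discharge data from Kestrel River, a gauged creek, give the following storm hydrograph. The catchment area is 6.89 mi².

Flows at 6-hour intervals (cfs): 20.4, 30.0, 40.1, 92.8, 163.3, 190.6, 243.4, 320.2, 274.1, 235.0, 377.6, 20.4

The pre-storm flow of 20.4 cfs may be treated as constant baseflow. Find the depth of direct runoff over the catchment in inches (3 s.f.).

Direct runoff: 0.0, 9.6, 19.7, 72.4, 142.9, 170.2, 223.0, 299.8, 253.7, 214.6, 357.2, 0.0 cfs; ΣQ_DR = 1763 cfs.
V = ΣQ_DR · Δt = 1763 × 21600 s = 3.808 × 10^7 ft³.
Over A = 6.89 mi², depth = V / A = 2.38 in.

d ≈ 2.38 in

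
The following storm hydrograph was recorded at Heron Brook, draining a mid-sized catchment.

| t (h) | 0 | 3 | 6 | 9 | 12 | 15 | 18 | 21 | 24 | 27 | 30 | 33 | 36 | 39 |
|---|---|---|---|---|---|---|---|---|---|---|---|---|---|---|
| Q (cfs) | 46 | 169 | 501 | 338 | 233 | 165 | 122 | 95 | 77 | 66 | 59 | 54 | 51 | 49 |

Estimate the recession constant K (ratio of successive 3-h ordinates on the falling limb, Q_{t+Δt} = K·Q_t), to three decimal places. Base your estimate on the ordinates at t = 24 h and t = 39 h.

K ≈ 0.914

Using the recession-limb readings at t = 24 h and t = 39 h: Q falls from 77 to 49 cfs over 5 intervals.
K = (Q₂/Q₁)^(1/5) = (49/77)^(1/5) = 0.914.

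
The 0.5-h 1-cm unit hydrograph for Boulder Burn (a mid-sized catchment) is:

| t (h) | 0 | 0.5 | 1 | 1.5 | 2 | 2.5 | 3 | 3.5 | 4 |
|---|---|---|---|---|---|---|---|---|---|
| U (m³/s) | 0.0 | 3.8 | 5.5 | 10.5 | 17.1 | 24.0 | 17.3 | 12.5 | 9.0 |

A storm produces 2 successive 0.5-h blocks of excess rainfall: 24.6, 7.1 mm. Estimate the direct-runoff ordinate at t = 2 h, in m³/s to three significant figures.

Q ≈ 49.5 m³/s

By discrete convolution, Q_j = Σ (P_i / 10 mm) · U_{j−i}.
At t = 2 h (j=4): Q = (24.6/10)·17.1 + (7.1/10)·10.5 = 49.5 m³/s.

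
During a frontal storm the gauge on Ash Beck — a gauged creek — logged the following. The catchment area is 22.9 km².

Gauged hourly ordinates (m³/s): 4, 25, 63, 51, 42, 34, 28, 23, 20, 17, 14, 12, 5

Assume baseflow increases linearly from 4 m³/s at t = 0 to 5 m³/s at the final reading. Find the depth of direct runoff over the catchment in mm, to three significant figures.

d ≈ 43.9 mm

Direct runoff: 0.00, 20.92, 58.83, 46.75, 37.67, 29.58, 23.50, 18.42, 15.33, 12.25, 9.17, 7.08, 0.00 m³/s; ΣQ_DR = 279.5 m³/s.
V = ΣQ_DR · Δt = 279.5 × 3600 s = 1.006 × 10^6 m³.
Over A = 22.9 km², depth = V / A = 43.9 mm.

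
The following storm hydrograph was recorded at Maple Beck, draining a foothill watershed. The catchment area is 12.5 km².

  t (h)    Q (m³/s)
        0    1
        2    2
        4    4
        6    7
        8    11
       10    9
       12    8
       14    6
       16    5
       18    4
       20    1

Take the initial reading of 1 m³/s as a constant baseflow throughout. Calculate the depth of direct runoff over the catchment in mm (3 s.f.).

Direct runoff: 0.0, 1.0, 3.0, 6.0, 10.0, 8.0, 7.0, 5.0, 4.0, 3.0, 0.0 m³/s; ΣQ_DR = 47.00 m³/s.
V = ΣQ_DR · Δt = 47.00 × 7200 s = 3.384 × 10^5 m³.
Over A = 12.5 km², depth = V / A = 27.1 mm.

d ≈ 27.1 mm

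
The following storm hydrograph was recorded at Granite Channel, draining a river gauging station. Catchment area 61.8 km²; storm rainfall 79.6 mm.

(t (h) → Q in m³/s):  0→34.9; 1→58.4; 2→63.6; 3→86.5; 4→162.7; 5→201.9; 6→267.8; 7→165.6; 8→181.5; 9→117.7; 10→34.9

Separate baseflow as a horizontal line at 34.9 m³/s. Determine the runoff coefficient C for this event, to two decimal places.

ΣQ_DR = 991.6 m³/s; V = ΣQ_DR·Δt = 3.570 × 10^6 m³.
Runoff depth d = V / A = 57.76 mm.
C = d / P = 57.76 / 79.6 = 0.73.

C ≈ 0.73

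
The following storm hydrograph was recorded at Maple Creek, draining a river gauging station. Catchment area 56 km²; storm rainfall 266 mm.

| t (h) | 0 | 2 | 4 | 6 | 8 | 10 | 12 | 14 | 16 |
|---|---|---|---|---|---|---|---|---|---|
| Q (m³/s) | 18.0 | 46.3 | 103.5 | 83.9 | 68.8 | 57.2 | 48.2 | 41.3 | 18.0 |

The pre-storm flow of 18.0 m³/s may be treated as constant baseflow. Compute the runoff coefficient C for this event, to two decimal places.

ΣQ_DR = 323.2 m³/s; V = ΣQ_DR·Δt = 2.327 × 10^6 m³.
Runoff depth d = V / A = 41.55 mm.
C = d / P = 41.55 / 266 = 0.16.

C ≈ 0.16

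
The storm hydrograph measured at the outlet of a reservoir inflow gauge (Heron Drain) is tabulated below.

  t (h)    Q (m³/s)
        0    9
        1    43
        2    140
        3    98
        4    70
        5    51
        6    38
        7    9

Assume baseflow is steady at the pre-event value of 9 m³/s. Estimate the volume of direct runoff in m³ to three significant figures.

V ≈ 1.39 × 10^6 m³

Direct-runoff ordinates (Q − Q_b): 0.0, 34.0, 131.0, 89.0, 61.0, 42.0, 29.0, 0.0 m³/s.
ΣQ_DR = 386.0 m³/s.
With Δt = 1 h = 3600 s, V = ΣQ_DR · Δt = 386.0 × 3600 = 1.39 × 10^6 m³.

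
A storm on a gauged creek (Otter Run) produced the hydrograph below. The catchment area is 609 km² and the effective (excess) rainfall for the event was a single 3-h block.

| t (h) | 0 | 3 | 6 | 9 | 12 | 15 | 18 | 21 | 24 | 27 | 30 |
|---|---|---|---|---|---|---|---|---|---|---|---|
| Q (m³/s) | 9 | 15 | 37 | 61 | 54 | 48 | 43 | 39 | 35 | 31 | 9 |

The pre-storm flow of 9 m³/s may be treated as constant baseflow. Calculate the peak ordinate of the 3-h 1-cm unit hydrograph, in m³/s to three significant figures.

U_p ≈ 104 m³/s

Direct runoff: 0.0, 6.0, 28.0, 52.0, 45.0, 39.0, 34.0, 30.0, 26.0, 22.0, 0.0 m³/s; ΣQ_DR = 282.0 m³/s, peak = 52.0 m³/s.
Runoff depth d = ΣQ_DR·Δt / A = 282.0 × 10800 / (609 km²) = 5.001 mm.
The 1-cm UH is the DRH scaled by (10 mm)/d, so U_p = 52.0 × 10/5.001 = 104 m³/s.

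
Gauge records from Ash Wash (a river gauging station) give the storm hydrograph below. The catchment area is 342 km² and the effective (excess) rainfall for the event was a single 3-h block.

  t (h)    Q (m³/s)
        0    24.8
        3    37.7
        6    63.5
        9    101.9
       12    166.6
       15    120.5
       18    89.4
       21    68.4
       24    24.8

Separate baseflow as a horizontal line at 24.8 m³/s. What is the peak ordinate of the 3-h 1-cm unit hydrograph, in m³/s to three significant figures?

U_p ≈ 94.7 m³/s

Direct runoff: 0.0, 12.9, 38.7, 77.1, 141.8, 95.7, 64.6, 43.6, 0.0 m³/s; ΣQ_DR = 474.4 m³/s, peak = 141.8 m³/s.
Runoff depth d = ΣQ_DR·Δt / A = 474.4 × 10800 / (342 km²) = 14.98 mm.
The 1-cm UH is the DRH scaled by (10 mm)/d, so U_p = 141.8 × 10/14.98 = 94.7 m³/s.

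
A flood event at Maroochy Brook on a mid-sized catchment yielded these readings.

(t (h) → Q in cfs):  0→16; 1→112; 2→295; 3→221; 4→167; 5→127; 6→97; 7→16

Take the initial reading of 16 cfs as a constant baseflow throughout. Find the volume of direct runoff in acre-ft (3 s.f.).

Direct-runoff ordinates (Q − Q_b): 0.0, 96.0, 279.0, 205.0, 151.0, 111.0, 81.0, 0.0 cfs.
ΣQ_DR = 923.0 cfs.
With Δt = 1 h = 3600 s, V = ΣQ_DR · Δt = 923.0 × 3600 = 3.32 × 10^6 ft³ = 76.3 acre-ft.

V ≈ 76.3 acre-ft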